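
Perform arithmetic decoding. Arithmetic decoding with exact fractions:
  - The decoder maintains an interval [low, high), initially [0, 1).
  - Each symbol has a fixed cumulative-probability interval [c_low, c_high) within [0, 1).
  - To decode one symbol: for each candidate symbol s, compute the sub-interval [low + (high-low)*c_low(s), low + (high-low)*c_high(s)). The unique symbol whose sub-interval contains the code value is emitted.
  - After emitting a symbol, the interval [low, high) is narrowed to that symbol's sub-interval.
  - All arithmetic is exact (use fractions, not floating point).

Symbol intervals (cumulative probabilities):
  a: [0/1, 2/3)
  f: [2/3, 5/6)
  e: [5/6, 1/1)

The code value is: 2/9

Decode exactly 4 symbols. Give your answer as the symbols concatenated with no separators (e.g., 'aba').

Step 1: interval [0/1, 1/1), width = 1/1 - 0/1 = 1/1
  'a': [0/1 + 1/1*0/1, 0/1 + 1/1*2/3) = [0/1, 2/3) <- contains code 2/9
  'f': [0/1 + 1/1*2/3, 0/1 + 1/1*5/6) = [2/3, 5/6)
  'e': [0/1 + 1/1*5/6, 0/1 + 1/1*1/1) = [5/6, 1/1)
  emit 'a', narrow to [0/1, 2/3)
Step 2: interval [0/1, 2/3), width = 2/3 - 0/1 = 2/3
  'a': [0/1 + 2/3*0/1, 0/1 + 2/3*2/3) = [0/1, 4/9) <- contains code 2/9
  'f': [0/1 + 2/3*2/3, 0/1 + 2/3*5/6) = [4/9, 5/9)
  'e': [0/1 + 2/3*5/6, 0/1 + 2/3*1/1) = [5/9, 2/3)
  emit 'a', narrow to [0/1, 4/9)
Step 3: interval [0/1, 4/9), width = 4/9 - 0/1 = 4/9
  'a': [0/1 + 4/9*0/1, 0/1 + 4/9*2/3) = [0/1, 8/27) <- contains code 2/9
  'f': [0/1 + 4/9*2/3, 0/1 + 4/9*5/6) = [8/27, 10/27)
  'e': [0/1 + 4/9*5/6, 0/1 + 4/9*1/1) = [10/27, 4/9)
  emit 'a', narrow to [0/1, 8/27)
Step 4: interval [0/1, 8/27), width = 8/27 - 0/1 = 8/27
  'a': [0/1 + 8/27*0/1, 0/1 + 8/27*2/3) = [0/1, 16/81)
  'f': [0/1 + 8/27*2/3, 0/1 + 8/27*5/6) = [16/81, 20/81) <- contains code 2/9
  'e': [0/1 + 8/27*5/6, 0/1 + 8/27*1/1) = [20/81, 8/27)
  emit 'f', narrow to [16/81, 20/81)

Answer: aaaf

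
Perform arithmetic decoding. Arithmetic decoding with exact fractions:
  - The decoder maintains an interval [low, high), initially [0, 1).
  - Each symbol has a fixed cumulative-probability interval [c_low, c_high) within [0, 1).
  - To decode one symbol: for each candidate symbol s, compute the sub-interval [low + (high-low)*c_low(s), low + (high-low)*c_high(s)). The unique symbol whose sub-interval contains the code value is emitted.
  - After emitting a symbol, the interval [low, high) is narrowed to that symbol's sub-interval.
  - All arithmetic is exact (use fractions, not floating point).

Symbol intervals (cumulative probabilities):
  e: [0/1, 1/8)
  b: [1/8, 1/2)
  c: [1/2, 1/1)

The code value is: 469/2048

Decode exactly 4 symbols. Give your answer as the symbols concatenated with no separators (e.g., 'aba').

Step 1: interval [0/1, 1/1), width = 1/1 - 0/1 = 1/1
  'e': [0/1 + 1/1*0/1, 0/1 + 1/1*1/8) = [0/1, 1/8)
  'b': [0/1 + 1/1*1/8, 0/1 + 1/1*1/2) = [1/8, 1/2) <- contains code 469/2048
  'c': [0/1 + 1/1*1/2, 0/1 + 1/1*1/1) = [1/2, 1/1)
  emit 'b', narrow to [1/8, 1/2)
Step 2: interval [1/8, 1/2), width = 1/2 - 1/8 = 3/8
  'e': [1/8 + 3/8*0/1, 1/8 + 3/8*1/8) = [1/8, 11/64)
  'b': [1/8 + 3/8*1/8, 1/8 + 3/8*1/2) = [11/64, 5/16) <- contains code 469/2048
  'c': [1/8 + 3/8*1/2, 1/8 + 3/8*1/1) = [5/16, 1/2)
  emit 'b', narrow to [11/64, 5/16)
Step 3: interval [11/64, 5/16), width = 5/16 - 11/64 = 9/64
  'e': [11/64 + 9/64*0/1, 11/64 + 9/64*1/8) = [11/64, 97/512)
  'b': [11/64 + 9/64*1/8, 11/64 + 9/64*1/2) = [97/512, 31/128) <- contains code 469/2048
  'c': [11/64 + 9/64*1/2, 11/64 + 9/64*1/1) = [31/128, 5/16)
  emit 'b', narrow to [97/512, 31/128)
Step 4: interval [97/512, 31/128), width = 31/128 - 97/512 = 27/512
  'e': [97/512 + 27/512*0/1, 97/512 + 27/512*1/8) = [97/512, 803/4096)
  'b': [97/512 + 27/512*1/8, 97/512 + 27/512*1/2) = [803/4096, 221/1024)
  'c': [97/512 + 27/512*1/2, 97/512 + 27/512*1/1) = [221/1024, 31/128) <- contains code 469/2048
  emit 'c', narrow to [221/1024, 31/128)

Answer: bbbc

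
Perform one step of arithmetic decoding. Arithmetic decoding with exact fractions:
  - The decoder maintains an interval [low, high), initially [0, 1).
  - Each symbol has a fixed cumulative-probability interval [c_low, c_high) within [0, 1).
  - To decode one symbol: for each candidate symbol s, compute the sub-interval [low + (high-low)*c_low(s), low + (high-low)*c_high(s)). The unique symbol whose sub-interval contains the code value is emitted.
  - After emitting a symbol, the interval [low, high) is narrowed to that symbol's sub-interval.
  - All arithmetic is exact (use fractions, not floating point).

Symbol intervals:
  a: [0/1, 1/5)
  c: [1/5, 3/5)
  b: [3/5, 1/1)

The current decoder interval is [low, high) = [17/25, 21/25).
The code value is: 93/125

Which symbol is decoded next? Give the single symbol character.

Interval width = high − low = 21/25 − 17/25 = 4/25
Scaled code = (code − low) / width = (93/125 − 17/25) / 4/25 = 2/5
  a: [0/1, 1/5) 
  c: [1/5, 3/5) ← scaled code falls here ✓
  b: [3/5, 1/1) 

Answer: c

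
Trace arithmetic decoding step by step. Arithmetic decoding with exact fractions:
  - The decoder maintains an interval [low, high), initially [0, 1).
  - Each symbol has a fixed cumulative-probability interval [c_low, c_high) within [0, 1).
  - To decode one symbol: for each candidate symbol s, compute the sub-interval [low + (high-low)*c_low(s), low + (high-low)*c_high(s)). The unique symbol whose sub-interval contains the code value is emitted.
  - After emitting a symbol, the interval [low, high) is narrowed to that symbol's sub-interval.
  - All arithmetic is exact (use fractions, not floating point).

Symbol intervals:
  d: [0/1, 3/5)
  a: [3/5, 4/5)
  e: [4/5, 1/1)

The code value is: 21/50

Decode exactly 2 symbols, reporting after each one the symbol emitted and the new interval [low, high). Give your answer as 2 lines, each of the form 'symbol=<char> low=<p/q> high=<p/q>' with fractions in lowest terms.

Answer: symbol=d low=0/1 high=3/5
symbol=a low=9/25 high=12/25

Derivation:
Step 1: interval [0/1, 1/1), width = 1/1 - 0/1 = 1/1
  'd': [0/1 + 1/1*0/1, 0/1 + 1/1*3/5) = [0/1, 3/5) <- contains code 21/50
  'a': [0/1 + 1/1*3/5, 0/1 + 1/1*4/5) = [3/5, 4/5)
  'e': [0/1 + 1/1*4/5, 0/1 + 1/1*1/1) = [4/5, 1/1)
  emit 'd', narrow to [0/1, 3/5)
Step 2: interval [0/1, 3/5), width = 3/5 - 0/1 = 3/5
  'd': [0/1 + 3/5*0/1, 0/1 + 3/5*3/5) = [0/1, 9/25)
  'a': [0/1 + 3/5*3/5, 0/1 + 3/5*4/5) = [9/25, 12/25) <- contains code 21/50
  'e': [0/1 + 3/5*4/5, 0/1 + 3/5*1/1) = [12/25, 3/5)
  emit 'a', narrow to [9/25, 12/25)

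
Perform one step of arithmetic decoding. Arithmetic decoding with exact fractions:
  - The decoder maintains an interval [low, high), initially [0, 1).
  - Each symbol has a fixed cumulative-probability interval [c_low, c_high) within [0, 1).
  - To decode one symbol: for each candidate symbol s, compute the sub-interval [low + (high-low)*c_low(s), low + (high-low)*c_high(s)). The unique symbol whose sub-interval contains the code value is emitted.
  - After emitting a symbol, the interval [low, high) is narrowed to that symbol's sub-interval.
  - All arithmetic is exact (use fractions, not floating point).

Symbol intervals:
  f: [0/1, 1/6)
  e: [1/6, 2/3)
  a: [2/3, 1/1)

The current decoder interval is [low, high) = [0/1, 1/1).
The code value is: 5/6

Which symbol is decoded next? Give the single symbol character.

Interval width = high − low = 1/1 − 0/1 = 1/1
Scaled code = (code − low) / width = (5/6 − 0/1) / 1/1 = 5/6
  f: [0/1, 1/6) 
  e: [1/6, 2/3) 
  a: [2/3, 1/1) ← scaled code falls here ✓

Answer: a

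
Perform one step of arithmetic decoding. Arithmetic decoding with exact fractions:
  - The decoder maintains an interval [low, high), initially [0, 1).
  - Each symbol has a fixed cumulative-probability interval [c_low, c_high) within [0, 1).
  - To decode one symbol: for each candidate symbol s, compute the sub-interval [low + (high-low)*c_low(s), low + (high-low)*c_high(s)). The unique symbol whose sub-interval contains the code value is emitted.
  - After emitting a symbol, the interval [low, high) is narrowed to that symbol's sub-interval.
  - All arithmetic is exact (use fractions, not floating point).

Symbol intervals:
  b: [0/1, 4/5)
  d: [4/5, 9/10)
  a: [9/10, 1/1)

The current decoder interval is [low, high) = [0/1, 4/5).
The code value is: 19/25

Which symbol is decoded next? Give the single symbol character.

Interval width = high − low = 4/5 − 0/1 = 4/5
Scaled code = (code − low) / width = (19/25 − 0/1) / 4/5 = 19/20
  b: [0/1, 4/5) 
  d: [4/5, 9/10) 
  a: [9/10, 1/1) ← scaled code falls here ✓

Answer: a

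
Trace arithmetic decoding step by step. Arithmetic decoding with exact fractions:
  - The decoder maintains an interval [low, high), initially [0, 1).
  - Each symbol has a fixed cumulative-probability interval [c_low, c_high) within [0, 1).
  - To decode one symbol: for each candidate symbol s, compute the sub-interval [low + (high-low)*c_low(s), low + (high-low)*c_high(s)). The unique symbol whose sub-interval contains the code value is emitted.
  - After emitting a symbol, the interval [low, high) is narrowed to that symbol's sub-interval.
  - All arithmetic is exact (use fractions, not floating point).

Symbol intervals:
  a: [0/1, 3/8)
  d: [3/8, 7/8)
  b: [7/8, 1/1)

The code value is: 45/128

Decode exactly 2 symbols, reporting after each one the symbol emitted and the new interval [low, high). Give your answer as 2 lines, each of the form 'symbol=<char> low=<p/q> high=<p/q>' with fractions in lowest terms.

Step 1: interval [0/1, 1/1), width = 1/1 - 0/1 = 1/1
  'a': [0/1 + 1/1*0/1, 0/1 + 1/1*3/8) = [0/1, 3/8) <- contains code 45/128
  'd': [0/1 + 1/1*3/8, 0/1 + 1/1*7/8) = [3/8, 7/8)
  'b': [0/1 + 1/1*7/8, 0/1 + 1/1*1/1) = [7/8, 1/1)
  emit 'a', narrow to [0/1, 3/8)
Step 2: interval [0/1, 3/8), width = 3/8 - 0/1 = 3/8
  'a': [0/1 + 3/8*0/1, 0/1 + 3/8*3/8) = [0/1, 9/64)
  'd': [0/1 + 3/8*3/8, 0/1 + 3/8*7/8) = [9/64, 21/64)
  'b': [0/1 + 3/8*7/8, 0/1 + 3/8*1/1) = [21/64, 3/8) <- contains code 45/128
  emit 'b', narrow to [21/64, 3/8)

Answer: symbol=a low=0/1 high=3/8
symbol=b low=21/64 high=3/8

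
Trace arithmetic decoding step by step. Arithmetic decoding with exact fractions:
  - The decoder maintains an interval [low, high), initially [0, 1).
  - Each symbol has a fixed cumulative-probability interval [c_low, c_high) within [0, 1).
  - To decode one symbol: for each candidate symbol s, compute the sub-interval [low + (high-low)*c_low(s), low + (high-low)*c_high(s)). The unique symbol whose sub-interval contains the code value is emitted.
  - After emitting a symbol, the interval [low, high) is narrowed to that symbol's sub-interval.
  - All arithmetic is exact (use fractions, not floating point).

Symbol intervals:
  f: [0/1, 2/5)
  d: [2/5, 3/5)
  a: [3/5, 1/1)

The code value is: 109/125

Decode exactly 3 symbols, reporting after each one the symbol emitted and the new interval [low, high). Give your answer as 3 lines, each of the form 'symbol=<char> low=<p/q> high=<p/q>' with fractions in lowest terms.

Step 1: interval [0/1, 1/1), width = 1/1 - 0/1 = 1/1
  'f': [0/1 + 1/1*0/1, 0/1 + 1/1*2/5) = [0/1, 2/5)
  'd': [0/1 + 1/1*2/5, 0/1 + 1/1*3/5) = [2/5, 3/5)
  'a': [0/1 + 1/1*3/5, 0/1 + 1/1*1/1) = [3/5, 1/1) <- contains code 109/125
  emit 'a', narrow to [3/5, 1/1)
Step 2: interval [3/5, 1/1), width = 1/1 - 3/5 = 2/5
  'f': [3/5 + 2/5*0/1, 3/5 + 2/5*2/5) = [3/5, 19/25)
  'd': [3/5 + 2/5*2/5, 3/5 + 2/5*3/5) = [19/25, 21/25)
  'a': [3/5 + 2/5*3/5, 3/5 + 2/5*1/1) = [21/25, 1/1) <- contains code 109/125
  emit 'a', narrow to [21/25, 1/1)
Step 3: interval [21/25, 1/1), width = 1/1 - 21/25 = 4/25
  'f': [21/25 + 4/25*0/1, 21/25 + 4/25*2/5) = [21/25, 113/125) <- contains code 109/125
  'd': [21/25 + 4/25*2/5, 21/25 + 4/25*3/5) = [113/125, 117/125)
  'a': [21/25 + 4/25*3/5, 21/25 + 4/25*1/1) = [117/125, 1/1)
  emit 'f', narrow to [21/25, 113/125)

Answer: symbol=a low=3/5 high=1/1
symbol=a low=21/25 high=1/1
symbol=f low=21/25 high=113/125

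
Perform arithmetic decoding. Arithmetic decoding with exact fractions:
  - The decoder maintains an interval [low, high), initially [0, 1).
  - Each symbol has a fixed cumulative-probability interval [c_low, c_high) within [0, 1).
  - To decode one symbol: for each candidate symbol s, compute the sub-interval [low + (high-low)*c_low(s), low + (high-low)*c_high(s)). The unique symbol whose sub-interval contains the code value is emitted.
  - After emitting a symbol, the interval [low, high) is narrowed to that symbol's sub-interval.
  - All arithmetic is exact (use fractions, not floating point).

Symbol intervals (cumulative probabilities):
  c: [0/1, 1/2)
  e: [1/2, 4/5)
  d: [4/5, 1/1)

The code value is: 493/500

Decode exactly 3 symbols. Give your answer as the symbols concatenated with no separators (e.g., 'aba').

Answer: dde

Derivation:
Step 1: interval [0/1, 1/1), width = 1/1 - 0/1 = 1/1
  'c': [0/1 + 1/1*0/1, 0/1 + 1/1*1/2) = [0/1, 1/2)
  'e': [0/1 + 1/1*1/2, 0/1 + 1/1*4/5) = [1/2, 4/5)
  'd': [0/1 + 1/1*4/5, 0/1 + 1/1*1/1) = [4/5, 1/1) <- contains code 493/500
  emit 'd', narrow to [4/5, 1/1)
Step 2: interval [4/5, 1/1), width = 1/1 - 4/5 = 1/5
  'c': [4/5 + 1/5*0/1, 4/5 + 1/5*1/2) = [4/5, 9/10)
  'e': [4/5 + 1/5*1/2, 4/5 + 1/5*4/5) = [9/10, 24/25)
  'd': [4/5 + 1/5*4/5, 4/5 + 1/5*1/1) = [24/25, 1/1) <- contains code 493/500
  emit 'd', narrow to [24/25, 1/1)
Step 3: interval [24/25, 1/1), width = 1/1 - 24/25 = 1/25
  'c': [24/25 + 1/25*0/1, 24/25 + 1/25*1/2) = [24/25, 49/50)
  'e': [24/25 + 1/25*1/2, 24/25 + 1/25*4/5) = [49/50, 124/125) <- contains code 493/500
  'd': [24/25 + 1/25*4/5, 24/25 + 1/25*1/1) = [124/125, 1/1)
  emit 'e', narrow to [49/50, 124/125)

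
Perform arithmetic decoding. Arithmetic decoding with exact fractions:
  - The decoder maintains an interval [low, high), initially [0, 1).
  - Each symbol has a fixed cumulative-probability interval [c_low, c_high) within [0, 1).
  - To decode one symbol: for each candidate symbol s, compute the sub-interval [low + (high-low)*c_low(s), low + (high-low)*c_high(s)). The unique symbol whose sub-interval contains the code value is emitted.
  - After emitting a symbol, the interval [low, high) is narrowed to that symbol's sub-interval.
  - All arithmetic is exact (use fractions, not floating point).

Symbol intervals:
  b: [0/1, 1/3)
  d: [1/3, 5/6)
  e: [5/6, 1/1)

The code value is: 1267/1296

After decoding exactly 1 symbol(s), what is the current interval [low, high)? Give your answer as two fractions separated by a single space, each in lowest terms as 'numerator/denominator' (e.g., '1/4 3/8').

Step 1: interval [0/1, 1/1), width = 1/1 - 0/1 = 1/1
  'b': [0/1 + 1/1*0/1, 0/1 + 1/1*1/3) = [0/1, 1/3)
  'd': [0/1 + 1/1*1/3, 0/1 + 1/1*5/6) = [1/3, 5/6)
  'e': [0/1 + 1/1*5/6, 0/1 + 1/1*1/1) = [5/6, 1/1) <- contains code 1267/1296
  emit 'e', narrow to [5/6, 1/1)

Answer: 5/6 1/1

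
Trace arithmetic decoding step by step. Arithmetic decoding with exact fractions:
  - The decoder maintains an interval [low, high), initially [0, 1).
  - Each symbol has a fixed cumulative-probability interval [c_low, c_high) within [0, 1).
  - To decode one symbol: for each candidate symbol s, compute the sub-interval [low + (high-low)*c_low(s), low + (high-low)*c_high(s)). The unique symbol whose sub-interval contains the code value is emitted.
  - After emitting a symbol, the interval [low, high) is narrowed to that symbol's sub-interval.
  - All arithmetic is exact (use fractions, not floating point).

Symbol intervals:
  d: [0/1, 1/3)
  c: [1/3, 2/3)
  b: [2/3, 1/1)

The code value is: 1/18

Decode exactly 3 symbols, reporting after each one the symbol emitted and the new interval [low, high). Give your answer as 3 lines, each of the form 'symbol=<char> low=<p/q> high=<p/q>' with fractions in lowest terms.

Answer: symbol=d low=0/1 high=1/3
symbol=d low=0/1 high=1/9
symbol=c low=1/27 high=2/27

Derivation:
Step 1: interval [0/1, 1/1), width = 1/1 - 0/1 = 1/1
  'd': [0/1 + 1/1*0/1, 0/1 + 1/1*1/3) = [0/1, 1/3) <- contains code 1/18
  'c': [0/1 + 1/1*1/3, 0/1 + 1/1*2/3) = [1/3, 2/3)
  'b': [0/1 + 1/1*2/3, 0/1 + 1/1*1/1) = [2/3, 1/1)
  emit 'd', narrow to [0/1, 1/3)
Step 2: interval [0/1, 1/3), width = 1/3 - 0/1 = 1/3
  'd': [0/1 + 1/3*0/1, 0/1 + 1/3*1/3) = [0/1, 1/9) <- contains code 1/18
  'c': [0/1 + 1/3*1/3, 0/1 + 1/3*2/3) = [1/9, 2/9)
  'b': [0/1 + 1/3*2/3, 0/1 + 1/3*1/1) = [2/9, 1/3)
  emit 'd', narrow to [0/1, 1/9)
Step 3: interval [0/1, 1/9), width = 1/9 - 0/1 = 1/9
  'd': [0/1 + 1/9*0/1, 0/1 + 1/9*1/3) = [0/1, 1/27)
  'c': [0/1 + 1/9*1/3, 0/1 + 1/9*2/3) = [1/27, 2/27) <- contains code 1/18
  'b': [0/1 + 1/9*2/3, 0/1 + 1/9*1/1) = [2/27, 1/9)
  emit 'c', narrow to [1/27, 2/27)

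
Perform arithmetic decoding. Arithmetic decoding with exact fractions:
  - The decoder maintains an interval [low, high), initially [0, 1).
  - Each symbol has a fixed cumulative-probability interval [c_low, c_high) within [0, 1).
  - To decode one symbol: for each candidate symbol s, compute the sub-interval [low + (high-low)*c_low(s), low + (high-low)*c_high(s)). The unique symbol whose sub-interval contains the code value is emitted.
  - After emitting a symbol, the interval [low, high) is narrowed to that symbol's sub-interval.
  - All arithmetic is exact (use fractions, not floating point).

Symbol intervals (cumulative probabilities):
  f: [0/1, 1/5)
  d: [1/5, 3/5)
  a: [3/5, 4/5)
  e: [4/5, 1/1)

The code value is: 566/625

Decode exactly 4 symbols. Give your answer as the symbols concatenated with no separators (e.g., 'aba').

Step 1: interval [0/1, 1/1), width = 1/1 - 0/1 = 1/1
  'f': [0/1 + 1/1*0/1, 0/1 + 1/1*1/5) = [0/1, 1/5)
  'd': [0/1 + 1/1*1/5, 0/1 + 1/1*3/5) = [1/5, 3/5)
  'a': [0/1 + 1/1*3/5, 0/1 + 1/1*4/5) = [3/5, 4/5)
  'e': [0/1 + 1/1*4/5, 0/1 + 1/1*1/1) = [4/5, 1/1) <- contains code 566/625
  emit 'e', narrow to [4/5, 1/1)
Step 2: interval [4/5, 1/1), width = 1/1 - 4/5 = 1/5
  'f': [4/5 + 1/5*0/1, 4/5 + 1/5*1/5) = [4/5, 21/25)
  'd': [4/5 + 1/5*1/5, 4/5 + 1/5*3/5) = [21/25, 23/25) <- contains code 566/625
  'a': [4/5 + 1/5*3/5, 4/5 + 1/5*4/5) = [23/25, 24/25)
  'e': [4/5 + 1/5*4/5, 4/5 + 1/5*1/1) = [24/25, 1/1)
  emit 'd', narrow to [21/25, 23/25)
Step 3: interval [21/25, 23/25), width = 23/25 - 21/25 = 2/25
  'f': [21/25 + 2/25*0/1, 21/25 + 2/25*1/5) = [21/25, 107/125)
  'd': [21/25 + 2/25*1/5, 21/25 + 2/25*3/5) = [107/125, 111/125)
  'a': [21/25 + 2/25*3/5, 21/25 + 2/25*4/5) = [111/125, 113/125)
  'e': [21/25 + 2/25*4/5, 21/25 + 2/25*1/1) = [113/125, 23/25) <- contains code 566/625
  emit 'e', narrow to [113/125, 23/25)
Step 4: interval [113/125, 23/25), width = 23/25 - 113/125 = 2/125
  'f': [113/125 + 2/125*0/1, 113/125 + 2/125*1/5) = [113/125, 567/625) <- contains code 566/625
  'd': [113/125 + 2/125*1/5, 113/125 + 2/125*3/5) = [567/625, 571/625)
  'a': [113/125 + 2/125*3/5, 113/125 + 2/125*4/5) = [571/625, 573/625)
  'e': [113/125 + 2/125*4/5, 113/125 + 2/125*1/1) = [573/625, 23/25)
  emit 'f', narrow to [113/125, 567/625)

Answer: edef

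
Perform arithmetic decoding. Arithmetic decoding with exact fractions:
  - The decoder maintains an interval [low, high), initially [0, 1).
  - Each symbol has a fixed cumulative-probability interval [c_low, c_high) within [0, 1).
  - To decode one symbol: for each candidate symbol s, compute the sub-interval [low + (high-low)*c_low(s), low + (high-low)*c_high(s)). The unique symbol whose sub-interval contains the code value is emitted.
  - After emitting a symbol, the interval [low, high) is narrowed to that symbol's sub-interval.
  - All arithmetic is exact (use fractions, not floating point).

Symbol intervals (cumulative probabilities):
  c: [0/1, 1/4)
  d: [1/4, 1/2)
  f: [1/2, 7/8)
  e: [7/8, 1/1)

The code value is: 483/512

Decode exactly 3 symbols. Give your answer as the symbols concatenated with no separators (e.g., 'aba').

Step 1: interval [0/1, 1/1), width = 1/1 - 0/1 = 1/1
  'c': [0/1 + 1/1*0/1, 0/1 + 1/1*1/4) = [0/1, 1/4)
  'd': [0/1 + 1/1*1/4, 0/1 + 1/1*1/2) = [1/4, 1/2)
  'f': [0/1 + 1/1*1/2, 0/1 + 1/1*7/8) = [1/2, 7/8)
  'e': [0/1 + 1/1*7/8, 0/1 + 1/1*1/1) = [7/8, 1/1) <- contains code 483/512
  emit 'e', narrow to [7/8, 1/1)
Step 2: interval [7/8, 1/1), width = 1/1 - 7/8 = 1/8
  'c': [7/8 + 1/8*0/1, 7/8 + 1/8*1/4) = [7/8, 29/32)
  'd': [7/8 + 1/8*1/4, 7/8 + 1/8*1/2) = [29/32, 15/16)
  'f': [7/8 + 1/8*1/2, 7/8 + 1/8*7/8) = [15/16, 63/64) <- contains code 483/512
  'e': [7/8 + 1/8*7/8, 7/8 + 1/8*1/1) = [63/64, 1/1)
  emit 'f', narrow to [15/16, 63/64)
Step 3: interval [15/16, 63/64), width = 63/64 - 15/16 = 3/64
  'c': [15/16 + 3/64*0/1, 15/16 + 3/64*1/4) = [15/16, 243/256) <- contains code 483/512
  'd': [15/16 + 3/64*1/4, 15/16 + 3/64*1/2) = [243/256, 123/128)
  'f': [15/16 + 3/64*1/2, 15/16 + 3/64*7/8) = [123/128, 501/512)
  'e': [15/16 + 3/64*7/8, 15/16 + 3/64*1/1) = [501/512, 63/64)
  emit 'c', narrow to [15/16, 243/256)

Answer: efc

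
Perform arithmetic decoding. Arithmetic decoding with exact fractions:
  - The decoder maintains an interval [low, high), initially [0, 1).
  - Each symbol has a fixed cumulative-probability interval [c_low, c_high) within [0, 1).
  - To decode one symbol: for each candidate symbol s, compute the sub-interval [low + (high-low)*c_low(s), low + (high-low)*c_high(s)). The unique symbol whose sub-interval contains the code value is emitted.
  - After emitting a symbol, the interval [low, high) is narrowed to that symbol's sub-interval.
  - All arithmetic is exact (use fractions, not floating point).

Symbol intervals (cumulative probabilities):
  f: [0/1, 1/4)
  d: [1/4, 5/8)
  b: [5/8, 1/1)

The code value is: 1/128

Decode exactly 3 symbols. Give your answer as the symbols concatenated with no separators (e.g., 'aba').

Answer: fff

Derivation:
Step 1: interval [0/1, 1/1), width = 1/1 - 0/1 = 1/1
  'f': [0/1 + 1/1*0/1, 0/1 + 1/1*1/4) = [0/1, 1/4) <- contains code 1/128
  'd': [0/1 + 1/1*1/4, 0/1 + 1/1*5/8) = [1/4, 5/8)
  'b': [0/1 + 1/1*5/8, 0/1 + 1/1*1/1) = [5/8, 1/1)
  emit 'f', narrow to [0/1, 1/4)
Step 2: interval [0/1, 1/4), width = 1/4 - 0/1 = 1/4
  'f': [0/1 + 1/4*0/1, 0/1 + 1/4*1/4) = [0/1, 1/16) <- contains code 1/128
  'd': [0/1 + 1/4*1/4, 0/1 + 1/4*5/8) = [1/16, 5/32)
  'b': [0/1 + 1/4*5/8, 0/1 + 1/4*1/1) = [5/32, 1/4)
  emit 'f', narrow to [0/1, 1/16)
Step 3: interval [0/1, 1/16), width = 1/16 - 0/1 = 1/16
  'f': [0/1 + 1/16*0/1, 0/1 + 1/16*1/4) = [0/1, 1/64) <- contains code 1/128
  'd': [0/1 + 1/16*1/4, 0/1 + 1/16*5/8) = [1/64, 5/128)
  'b': [0/1 + 1/16*5/8, 0/1 + 1/16*1/1) = [5/128, 1/16)
  emit 'f', narrow to [0/1, 1/64)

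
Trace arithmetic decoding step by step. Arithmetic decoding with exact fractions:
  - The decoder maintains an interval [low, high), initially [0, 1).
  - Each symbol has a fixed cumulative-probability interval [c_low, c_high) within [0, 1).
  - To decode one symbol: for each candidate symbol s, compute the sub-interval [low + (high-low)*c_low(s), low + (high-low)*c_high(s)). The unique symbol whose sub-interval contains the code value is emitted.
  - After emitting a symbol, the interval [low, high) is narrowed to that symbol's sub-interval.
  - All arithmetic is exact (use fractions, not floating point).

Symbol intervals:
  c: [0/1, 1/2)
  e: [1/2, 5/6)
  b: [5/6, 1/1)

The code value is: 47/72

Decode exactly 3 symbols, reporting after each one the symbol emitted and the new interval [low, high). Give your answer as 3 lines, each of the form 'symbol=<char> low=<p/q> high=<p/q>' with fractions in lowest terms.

Step 1: interval [0/1, 1/1), width = 1/1 - 0/1 = 1/1
  'c': [0/1 + 1/1*0/1, 0/1 + 1/1*1/2) = [0/1, 1/2)
  'e': [0/1 + 1/1*1/2, 0/1 + 1/1*5/6) = [1/2, 5/6) <- contains code 47/72
  'b': [0/1 + 1/1*5/6, 0/1 + 1/1*1/1) = [5/6, 1/1)
  emit 'e', narrow to [1/2, 5/6)
Step 2: interval [1/2, 5/6), width = 5/6 - 1/2 = 1/3
  'c': [1/2 + 1/3*0/1, 1/2 + 1/3*1/2) = [1/2, 2/3) <- contains code 47/72
  'e': [1/2 + 1/3*1/2, 1/2 + 1/3*5/6) = [2/3, 7/9)
  'b': [1/2 + 1/3*5/6, 1/2 + 1/3*1/1) = [7/9, 5/6)
  emit 'c', narrow to [1/2, 2/3)
Step 3: interval [1/2, 2/3), width = 2/3 - 1/2 = 1/6
  'c': [1/2 + 1/6*0/1, 1/2 + 1/6*1/2) = [1/2, 7/12)
  'e': [1/2 + 1/6*1/2, 1/2 + 1/6*5/6) = [7/12, 23/36)
  'b': [1/2 + 1/6*5/6, 1/2 + 1/6*1/1) = [23/36, 2/3) <- contains code 47/72
  emit 'b', narrow to [23/36, 2/3)

Answer: symbol=e low=1/2 high=5/6
symbol=c low=1/2 high=2/3
symbol=b low=23/36 high=2/3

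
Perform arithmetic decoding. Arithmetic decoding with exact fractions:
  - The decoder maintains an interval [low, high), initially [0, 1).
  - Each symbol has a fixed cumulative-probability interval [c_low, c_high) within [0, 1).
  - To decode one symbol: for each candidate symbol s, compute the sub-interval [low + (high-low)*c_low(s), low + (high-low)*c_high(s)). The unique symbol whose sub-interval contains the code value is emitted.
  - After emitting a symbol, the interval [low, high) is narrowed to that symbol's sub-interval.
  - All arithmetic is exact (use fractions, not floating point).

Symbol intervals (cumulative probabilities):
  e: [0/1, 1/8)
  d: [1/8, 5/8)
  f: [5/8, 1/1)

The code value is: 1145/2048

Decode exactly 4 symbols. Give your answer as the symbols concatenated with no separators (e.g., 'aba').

Step 1: interval [0/1, 1/1), width = 1/1 - 0/1 = 1/1
  'e': [0/1 + 1/1*0/1, 0/1 + 1/1*1/8) = [0/1, 1/8)
  'd': [0/1 + 1/1*1/8, 0/1 + 1/1*5/8) = [1/8, 5/8) <- contains code 1145/2048
  'f': [0/1 + 1/1*5/8, 0/1 + 1/1*1/1) = [5/8, 1/1)
  emit 'd', narrow to [1/8, 5/8)
Step 2: interval [1/8, 5/8), width = 5/8 - 1/8 = 1/2
  'e': [1/8 + 1/2*0/1, 1/8 + 1/2*1/8) = [1/8, 3/16)
  'd': [1/8 + 1/2*1/8, 1/8 + 1/2*5/8) = [3/16, 7/16)
  'f': [1/8 + 1/2*5/8, 1/8 + 1/2*1/1) = [7/16, 5/8) <- contains code 1145/2048
  emit 'f', narrow to [7/16, 5/8)
Step 3: interval [7/16, 5/8), width = 5/8 - 7/16 = 3/16
  'e': [7/16 + 3/16*0/1, 7/16 + 3/16*1/8) = [7/16, 59/128)
  'd': [7/16 + 3/16*1/8, 7/16 + 3/16*5/8) = [59/128, 71/128)
  'f': [7/16 + 3/16*5/8, 7/16 + 3/16*1/1) = [71/128, 5/8) <- contains code 1145/2048
  emit 'f', narrow to [71/128, 5/8)
Step 4: interval [71/128, 5/8), width = 5/8 - 71/128 = 9/128
  'e': [71/128 + 9/128*0/1, 71/128 + 9/128*1/8) = [71/128, 577/1024) <- contains code 1145/2048
  'd': [71/128 + 9/128*1/8, 71/128 + 9/128*5/8) = [577/1024, 613/1024)
  'f': [71/128 + 9/128*5/8, 71/128 + 9/128*1/1) = [613/1024, 5/8)
  emit 'e', narrow to [71/128, 577/1024)

Answer: dffe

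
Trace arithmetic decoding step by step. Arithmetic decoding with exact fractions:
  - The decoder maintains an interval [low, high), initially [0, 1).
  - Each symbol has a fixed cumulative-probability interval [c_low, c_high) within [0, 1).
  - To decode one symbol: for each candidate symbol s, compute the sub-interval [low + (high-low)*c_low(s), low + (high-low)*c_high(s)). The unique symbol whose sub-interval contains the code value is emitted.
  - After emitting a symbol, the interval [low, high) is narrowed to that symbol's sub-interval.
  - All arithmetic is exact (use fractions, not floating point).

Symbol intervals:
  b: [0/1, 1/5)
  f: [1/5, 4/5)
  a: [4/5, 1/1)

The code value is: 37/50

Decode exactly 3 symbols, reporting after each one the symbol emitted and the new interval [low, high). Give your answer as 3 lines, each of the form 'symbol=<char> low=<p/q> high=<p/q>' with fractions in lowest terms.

Answer: symbol=f low=1/5 high=4/5
symbol=a low=17/25 high=4/5
symbol=f low=88/125 high=97/125

Derivation:
Step 1: interval [0/1, 1/1), width = 1/1 - 0/1 = 1/1
  'b': [0/1 + 1/1*0/1, 0/1 + 1/1*1/5) = [0/1, 1/5)
  'f': [0/1 + 1/1*1/5, 0/1 + 1/1*4/5) = [1/5, 4/5) <- contains code 37/50
  'a': [0/1 + 1/1*4/5, 0/1 + 1/1*1/1) = [4/5, 1/1)
  emit 'f', narrow to [1/5, 4/5)
Step 2: interval [1/5, 4/5), width = 4/5 - 1/5 = 3/5
  'b': [1/5 + 3/5*0/1, 1/5 + 3/5*1/5) = [1/5, 8/25)
  'f': [1/5 + 3/5*1/5, 1/5 + 3/5*4/5) = [8/25, 17/25)
  'a': [1/5 + 3/5*4/5, 1/5 + 3/5*1/1) = [17/25, 4/5) <- contains code 37/50
  emit 'a', narrow to [17/25, 4/5)
Step 3: interval [17/25, 4/5), width = 4/5 - 17/25 = 3/25
  'b': [17/25 + 3/25*0/1, 17/25 + 3/25*1/5) = [17/25, 88/125)
  'f': [17/25 + 3/25*1/5, 17/25 + 3/25*4/5) = [88/125, 97/125) <- contains code 37/50
  'a': [17/25 + 3/25*4/5, 17/25 + 3/25*1/1) = [97/125, 4/5)
  emit 'f', narrow to [88/125, 97/125)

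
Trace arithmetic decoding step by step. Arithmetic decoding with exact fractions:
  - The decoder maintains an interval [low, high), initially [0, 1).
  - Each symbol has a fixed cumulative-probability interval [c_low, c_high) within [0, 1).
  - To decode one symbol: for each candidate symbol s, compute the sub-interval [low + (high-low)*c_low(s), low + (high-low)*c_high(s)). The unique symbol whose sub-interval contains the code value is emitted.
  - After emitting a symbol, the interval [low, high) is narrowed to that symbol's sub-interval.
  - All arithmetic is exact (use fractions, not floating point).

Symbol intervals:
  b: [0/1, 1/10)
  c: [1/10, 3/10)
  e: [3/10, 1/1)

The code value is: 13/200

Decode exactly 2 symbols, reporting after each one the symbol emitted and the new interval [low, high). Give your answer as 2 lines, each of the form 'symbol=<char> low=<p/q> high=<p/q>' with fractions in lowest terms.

Step 1: interval [0/1, 1/1), width = 1/1 - 0/1 = 1/1
  'b': [0/1 + 1/1*0/1, 0/1 + 1/1*1/10) = [0/1, 1/10) <- contains code 13/200
  'c': [0/1 + 1/1*1/10, 0/1 + 1/1*3/10) = [1/10, 3/10)
  'e': [0/1 + 1/1*3/10, 0/1 + 1/1*1/1) = [3/10, 1/1)
  emit 'b', narrow to [0/1, 1/10)
Step 2: interval [0/1, 1/10), width = 1/10 - 0/1 = 1/10
  'b': [0/1 + 1/10*0/1, 0/1 + 1/10*1/10) = [0/1, 1/100)
  'c': [0/1 + 1/10*1/10, 0/1 + 1/10*3/10) = [1/100, 3/100)
  'e': [0/1 + 1/10*3/10, 0/1 + 1/10*1/1) = [3/100, 1/10) <- contains code 13/200
  emit 'e', narrow to [3/100, 1/10)

Answer: symbol=b low=0/1 high=1/10
symbol=e low=3/100 high=1/10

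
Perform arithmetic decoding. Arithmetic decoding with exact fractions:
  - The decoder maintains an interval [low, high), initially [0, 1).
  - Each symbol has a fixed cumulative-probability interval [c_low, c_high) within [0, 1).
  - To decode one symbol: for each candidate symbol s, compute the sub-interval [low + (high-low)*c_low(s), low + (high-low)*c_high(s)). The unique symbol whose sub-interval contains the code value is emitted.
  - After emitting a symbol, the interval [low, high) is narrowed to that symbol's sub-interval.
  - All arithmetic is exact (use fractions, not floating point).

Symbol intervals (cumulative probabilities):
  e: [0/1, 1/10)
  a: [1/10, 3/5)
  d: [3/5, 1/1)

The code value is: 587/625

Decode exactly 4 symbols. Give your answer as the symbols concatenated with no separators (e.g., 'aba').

Step 1: interval [0/1, 1/1), width = 1/1 - 0/1 = 1/1
  'e': [0/1 + 1/1*0/1, 0/1 + 1/1*1/10) = [0/1, 1/10)
  'a': [0/1 + 1/1*1/10, 0/1 + 1/1*3/5) = [1/10, 3/5)
  'd': [0/1 + 1/1*3/5, 0/1 + 1/1*1/1) = [3/5, 1/1) <- contains code 587/625
  emit 'd', narrow to [3/5, 1/1)
Step 2: interval [3/5, 1/1), width = 1/1 - 3/5 = 2/5
  'e': [3/5 + 2/5*0/1, 3/5 + 2/5*1/10) = [3/5, 16/25)
  'a': [3/5 + 2/5*1/10, 3/5 + 2/5*3/5) = [16/25, 21/25)
  'd': [3/5 + 2/5*3/5, 3/5 + 2/5*1/1) = [21/25, 1/1) <- contains code 587/625
  emit 'd', narrow to [21/25, 1/1)
Step 3: interval [21/25, 1/1), width = 1/1 - 21/25 = 4/25
  'e': [21/25 + 4/25*0/1, 21/25 + 4/25*1/10) = [21/25, 107/125)
  'a': [21/25 + 4/25*1/10, 21/25 + 4/25*3/5) = [107/125, 117/125)
  'd': [21/25 + 4/25*3/5, 21/25 + 4/25*1/1) = [117/125, 1/1) <- contains code 587/625
  emit 'd', narrow to [117/125, 1/1)
Step 4: interval [117/125, 1/1), width = 1/1 - 117/125 = 8/125
  'e': [117/125 + 8/125*0/1, 117/125 + 8/125*1/10) = [117/125, 589/625) <- contains code 587/625
  'a': [117/125 + 8/125*1/10, 117/125 + 8/125*3/5) = [589/625, 609/625)
  'd': [117/125 + 8/125*3/5, 117/125 + 8/125*1/1) = [609/625, 1/1)
  emit 'e', narrow to [117/125, 589/625)

Answer: ddde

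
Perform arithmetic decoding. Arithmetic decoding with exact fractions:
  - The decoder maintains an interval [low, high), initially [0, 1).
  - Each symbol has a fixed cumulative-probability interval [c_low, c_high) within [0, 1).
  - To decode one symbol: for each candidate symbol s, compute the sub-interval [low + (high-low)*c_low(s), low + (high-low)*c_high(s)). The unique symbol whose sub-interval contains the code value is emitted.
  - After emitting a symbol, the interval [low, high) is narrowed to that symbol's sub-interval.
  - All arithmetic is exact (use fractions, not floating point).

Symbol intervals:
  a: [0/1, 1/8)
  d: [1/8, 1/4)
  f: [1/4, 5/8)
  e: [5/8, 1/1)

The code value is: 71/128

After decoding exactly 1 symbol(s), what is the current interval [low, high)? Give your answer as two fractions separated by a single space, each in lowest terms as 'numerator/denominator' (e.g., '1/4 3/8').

Step 1: interval [0/1, 1/1), width = 1/1 - 0/1 = 1/1
  'a': [0/1 + 1/1*0/1, 0/1 + 1/1*1/8) = [0/1, 1/8)
  'd': [0/1 + 1/1*1/8, 0/1 + 1/1*1/4) = [1/8, 1/4)
  'f': [0/1 + 1/1*1/4, 0/1 + 1/1*5/8) = [1/4, 5/8) <- contains code 71/128
  'e': [0/1 + 1/1*5/8, 0/1 + 1/1*1/1) = [5/8, 1/1)
  emit 'f', narrow to [1/4, 5/8)

Answer: 1/4 5/8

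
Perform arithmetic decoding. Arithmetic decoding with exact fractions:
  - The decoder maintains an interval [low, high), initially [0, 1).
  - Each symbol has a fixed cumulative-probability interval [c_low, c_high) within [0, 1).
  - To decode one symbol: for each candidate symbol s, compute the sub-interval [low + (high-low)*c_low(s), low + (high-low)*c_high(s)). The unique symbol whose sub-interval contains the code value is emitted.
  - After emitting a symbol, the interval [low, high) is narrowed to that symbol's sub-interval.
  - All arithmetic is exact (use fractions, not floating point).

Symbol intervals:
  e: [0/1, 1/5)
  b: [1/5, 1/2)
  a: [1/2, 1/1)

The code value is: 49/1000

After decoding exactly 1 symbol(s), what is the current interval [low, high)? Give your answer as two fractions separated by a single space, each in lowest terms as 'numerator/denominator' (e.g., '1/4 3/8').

Answer: 0/1 1/5

Derivation:
Step 1: interval [0/1, 1/1), width = 1/1 - 0/1 = 1/1
  'e': [0/1 + 1/1*0/1, 0/1 + 1/1*1/5) = [0/1, 1/5) <- contains code 49/1000
  'b': [0/1 + 1/1*1/5, 0/1 + 1/1*1/2) = [1/5, 1/2)
  'a': [0/1 + 1/1*1/2, 0/1 + 1/1*1/1) = [1/2, 1/1)
  emit 'e', narrow to [0/1, 1/5)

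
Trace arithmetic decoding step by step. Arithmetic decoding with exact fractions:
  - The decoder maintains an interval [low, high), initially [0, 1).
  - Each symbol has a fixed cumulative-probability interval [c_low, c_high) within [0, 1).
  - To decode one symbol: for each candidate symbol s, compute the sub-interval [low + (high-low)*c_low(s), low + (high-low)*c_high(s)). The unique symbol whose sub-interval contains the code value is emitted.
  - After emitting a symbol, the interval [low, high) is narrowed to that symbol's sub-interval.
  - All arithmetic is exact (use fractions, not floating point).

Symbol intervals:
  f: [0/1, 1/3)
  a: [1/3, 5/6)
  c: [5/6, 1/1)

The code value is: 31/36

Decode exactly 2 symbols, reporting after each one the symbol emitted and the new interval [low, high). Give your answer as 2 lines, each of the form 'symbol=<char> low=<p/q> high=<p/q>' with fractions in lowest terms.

Answer: symbol=c low=5/6 high=1/1
symbol=f low=5/6 high=8/9

Derivation:
Step 1: interval [0/1, 1/1), width = 1/1 - 0/1 = 1/1
  'f': [0/1 + 1/1*0/1, 0/1 + 1/1*1/3) = [0/1, 1/3)
  'a': [0/1 + 1/1*1/3, 0/1 + 1/1*5/6) = [1/3, 5/6)
  'c': [0/1 + 1/1*5/6, 0/1 + 1/1*1/1) = [5/6, 1/1) <- contains code 31/36
  emit 'c', narrow to [5/6, 1/1)
Step 2: interval [5/6, 1/1), width = 1/1 - 5/6 = 1/6
  'f': [5/6 + 1/6*0/1, 5/6 + 1/6*1/3) = [5/6, 8/9) <- contains code 31/36
  'a': [5/6 + 1/6*1/3, 5/6 + 1/6*5/6) = [8/9, 35/36)
  'c': [5/6 + 1/6*5/6, 5/6 + 1/6*1/1) = [35/36, 1/1)
  emit 'f', narrow to [5/6, 8/9)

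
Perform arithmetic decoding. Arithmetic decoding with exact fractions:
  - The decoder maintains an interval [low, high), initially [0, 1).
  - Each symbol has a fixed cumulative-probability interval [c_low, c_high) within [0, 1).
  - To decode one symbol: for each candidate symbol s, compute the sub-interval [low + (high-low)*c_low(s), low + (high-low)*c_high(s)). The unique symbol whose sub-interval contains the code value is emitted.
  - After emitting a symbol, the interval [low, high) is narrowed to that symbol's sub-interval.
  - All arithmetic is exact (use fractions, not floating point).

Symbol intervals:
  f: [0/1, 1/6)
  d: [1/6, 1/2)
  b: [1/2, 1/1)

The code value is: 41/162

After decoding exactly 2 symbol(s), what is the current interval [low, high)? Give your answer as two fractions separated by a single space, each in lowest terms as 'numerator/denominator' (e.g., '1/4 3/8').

Step 1: interval [0/1, 1/1), width = 1/1 - 0/1 = 1/1
  'f': [0/1 + 1/1*0/1, 0/1 + 1/1*1/6) = [0/1, 1/6)
  'd': [0/1 + 1/1*1/6, 0/1 + 1/1*1/2) = [1/6, 1/2) <- contains code 41/162
  'b': [0/1 + 1/1*1/2, 0/1 + 1/1*1/1) = [1/2, 1/1)
  emit 'd', narrow to [1/6, 1/2)
Step 2: interval [1/6, 1/2), width = 1/2 - 1/6 = 1/3
  'f': [1/6 + 1/3*0/1, 1/6 + 1/3*1/6) = [1/6, 2/9)
  'd': [1/6 + 1/3*1/6, 1/6 + 1/3*1/2) = [2/9, 1/3) <- contains code 41/162
  'b': [1/6 + 1/3*1/2, 1/6 + 1/3*1/1) = [1/3, 1/2)
  emit 'd', narrow to [2/9, 1/3)

Answer: 2/9 1/3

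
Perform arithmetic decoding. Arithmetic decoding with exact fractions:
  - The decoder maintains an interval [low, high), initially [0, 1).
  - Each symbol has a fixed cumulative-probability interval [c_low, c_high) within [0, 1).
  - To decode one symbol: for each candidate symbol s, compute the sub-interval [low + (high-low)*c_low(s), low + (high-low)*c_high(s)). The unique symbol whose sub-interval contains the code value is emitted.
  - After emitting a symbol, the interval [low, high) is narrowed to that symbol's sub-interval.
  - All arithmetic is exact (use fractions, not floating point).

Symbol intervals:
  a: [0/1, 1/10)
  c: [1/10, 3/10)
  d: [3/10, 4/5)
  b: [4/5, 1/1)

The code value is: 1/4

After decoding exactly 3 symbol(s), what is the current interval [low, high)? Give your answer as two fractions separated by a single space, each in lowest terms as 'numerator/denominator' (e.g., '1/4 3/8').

Step 1: interval [0/1, 1/1), width = 1/1 - 0/1 = 1/1
  'a': [0/1 + 1/1*0/1, 0/1 + 1/1*1/10) = [0/1, 1/10)
  'c': [0/1 + 1/1*1/10, 0/1 + 1/1*3/10) = [1/10, 3/10) <- contains code 1/4
  'd': [0/1 + 1/1*3/10, 0/1 + 1/1*4/5) = [3/10, 4/5)
  'b': [0/1 + 1/1*4/5, 0/1 + 1/1*1/1) = [4/5, 1/1)
  emit 'c', narrow to [1/10, 3/10)
Step 2: interval [1/10, 3/10), width = 3/10 - 1/10 = 1/5
  'a': [1/10 + 1/5*0/1, 1/10 + 1/5*1/10) = [1/10, 3/25)
  'c': [1/10 + 1/5*1/10, 1/10 + 1/5*3/10) = [3/25, 4/25)
  'd': [1/10 + 1/5*3/10, 1/10 + 1/5*4/5) = [4/25, 13/50) <- contains code 1/4
  'b': [1/10 + 1/5*4/5, 1/10 + 1/5*1/1) = [13/50, 3/10)
  emit 'd', narrow to [4/25, 13/50)
Step 3: interval [4/25, 13/50), width = 13/50 - 4/25 = 1/10
  'a': [4/25 + 1/10*0/1, 4/25 + 1/10*1/10) = [4/25, 17/100)
  'c': [4/25 + 1/10*1/10, 4/25 + 1/10*3/10) = [17/100, 19/100)
  'd': [4/25 + 1/10*3/10, 4/25 + 1/10*4/5) = [19/100, 6/25)
  'b': [4/25 + 1/10*4/5, 4/25 + 1/10*1/1) = [6/25, 13/50) <- contains code 1/4
  emit 'b', narrow to [6/25, 13/50)

Answer: 6/25 13/50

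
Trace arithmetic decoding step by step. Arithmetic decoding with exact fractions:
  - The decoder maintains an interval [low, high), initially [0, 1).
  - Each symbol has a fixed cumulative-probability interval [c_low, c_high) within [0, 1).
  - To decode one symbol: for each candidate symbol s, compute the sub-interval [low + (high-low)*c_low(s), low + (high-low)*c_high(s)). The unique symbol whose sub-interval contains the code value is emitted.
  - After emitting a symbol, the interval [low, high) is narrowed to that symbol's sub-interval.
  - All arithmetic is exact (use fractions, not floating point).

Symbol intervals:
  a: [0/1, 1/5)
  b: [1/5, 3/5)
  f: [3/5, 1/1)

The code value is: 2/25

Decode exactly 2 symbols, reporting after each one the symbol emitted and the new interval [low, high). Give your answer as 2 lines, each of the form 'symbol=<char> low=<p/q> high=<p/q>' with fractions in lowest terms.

Answer: symbol=a low=0/1 high=1/5
symbol=b low=1/25 high=3/25

Derivation:
Step 1: interval [0/1, 1/1), width = 1/1 - 0/1 = 1/1
  'a': [0/1 + 1/1*0/1, 0/1 + 1/1*1/5) = [0/1, 1/5) <- contains code 2/25
  'b': [0/1 + 1/1*1/5, 0/1 + 1/1*3/5) = [1/5, 3/5)
  'f': [0/1 + 1/1*3/5, 0/1 + 1/1*1/1) = [3/5, 1/1)
  emit 'a', narrow to [0/1, 1/5)
Step 2: interval [0/1, 1/5), width = 1/5 - 0/1 = 1/5
  'a': [0/1 + 1/5*0/1, 0/1 + 1/5*1/5) = [0/1, 1/25)
  'b': [0/1 + 1/5*1/5, 0/1 + 1/5*3/5) = [1/25, 3/25) <- contains code 2/25
  'f': [0/1 + 1/5*3/5, 0/1 + 1/5*1/1) = [3/25, 1/5)
  emit 'b', narrow to [1/25, 3/25)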